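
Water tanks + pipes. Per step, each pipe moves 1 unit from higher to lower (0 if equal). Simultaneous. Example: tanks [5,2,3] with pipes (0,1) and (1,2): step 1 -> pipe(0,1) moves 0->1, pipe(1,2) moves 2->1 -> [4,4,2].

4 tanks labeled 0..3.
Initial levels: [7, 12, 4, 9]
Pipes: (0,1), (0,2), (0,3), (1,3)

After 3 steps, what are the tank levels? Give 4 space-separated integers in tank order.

Answer: 7 10 7 8

Derivation:
Step 1: flows [1->0,0->2,3->0,1->3] -> levels [8 10 5 9]
Step 2: flows [1->0,0->2,3->0,1->3] -> levels [9 8 6 9]
Step 3: flows [0->1,0->2,0=3,3->1] -> levels [7 10 7 8]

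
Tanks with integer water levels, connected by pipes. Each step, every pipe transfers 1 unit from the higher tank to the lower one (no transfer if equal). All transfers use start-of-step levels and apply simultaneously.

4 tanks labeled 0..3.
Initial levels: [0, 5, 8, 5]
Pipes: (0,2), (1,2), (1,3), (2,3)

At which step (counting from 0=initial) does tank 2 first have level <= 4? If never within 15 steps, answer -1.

Step 1: flows [2->0,2->1,1=3,2->3] -> levels [1 6 5 6]
Step 2: flows [2->0,1->2,1=3,3->2] -> levels [2 5 6 5]
Step 3: flows [2->0,2->1,1=3,2->3] -> levels [3 6 3 6]
Tank 2 first reaches <=4 at step 3

Answer: 3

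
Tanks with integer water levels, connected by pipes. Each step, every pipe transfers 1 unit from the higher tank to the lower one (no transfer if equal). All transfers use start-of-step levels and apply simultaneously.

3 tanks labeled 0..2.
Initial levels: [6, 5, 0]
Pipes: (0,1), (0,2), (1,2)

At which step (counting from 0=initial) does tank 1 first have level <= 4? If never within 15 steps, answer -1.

Answer: 2

Derivation:
Step 1: flows [0->1,0->2,1->2] -> levels [4 5 2]
Step 2: flows [1->0,0->2,1->2] -> levels [4 3 4]
Tank 1 first reaches <=4 at step 2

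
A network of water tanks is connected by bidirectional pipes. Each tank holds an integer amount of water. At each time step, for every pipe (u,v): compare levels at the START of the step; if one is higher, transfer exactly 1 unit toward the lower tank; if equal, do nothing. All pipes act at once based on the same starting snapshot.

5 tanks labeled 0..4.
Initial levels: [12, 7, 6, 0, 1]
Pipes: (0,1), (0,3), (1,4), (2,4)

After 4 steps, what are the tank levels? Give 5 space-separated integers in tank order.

Step 1: flows [0->1,0->3,1->4,2->4] -> levels [10 7 5 1 3]
Step 2: flows [0->1,0->3,1->4,2->4] -> levels [8 7 4 2 5]
Step 3: flows [0->1,0->3,1->4,4->2] -> levels [6 7 5 3 5]
Step 4: flows [1->0,0->3,1->4,2=4] -> levels [6 5 5 4 6]

Answer: 6 5 5 4 6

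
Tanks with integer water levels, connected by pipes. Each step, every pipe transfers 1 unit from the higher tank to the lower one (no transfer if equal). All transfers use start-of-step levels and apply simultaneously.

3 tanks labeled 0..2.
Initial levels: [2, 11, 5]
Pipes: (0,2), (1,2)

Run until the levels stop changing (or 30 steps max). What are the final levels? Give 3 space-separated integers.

Step 1: flows [2->0,1->2] -> levels [3 10 5]
Step 2: flows [2->0,1->2] -> levels [4 9 5]
Step 3: flows [2->0,1->2] -> levels [5 8 5]
Step 4: flows [0=2,1->2] -> levels [5 7 6]
Step 5: flows [2->0,1->2] -> levels [6 6 6]
Step 6: flows [0=2,1=2] -> levels [6 6 6]
  -> stable (no change)

Answer: 6 6 6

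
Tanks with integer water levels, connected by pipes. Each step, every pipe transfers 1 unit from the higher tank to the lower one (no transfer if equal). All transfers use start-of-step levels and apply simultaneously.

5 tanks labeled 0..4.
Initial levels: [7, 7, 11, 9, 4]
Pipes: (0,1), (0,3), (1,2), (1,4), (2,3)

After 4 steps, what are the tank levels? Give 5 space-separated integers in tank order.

Answer: 7 9 7 8 7

Derivation:
Step 1: flows [0=1,3->0,2->1,1->4,2->3] -> levels [8 7 9 9 5]
Step 2: flows [0->1,3->0,2->1,1->4,2=3] -> levels [8 8 8 8 6]
Step 3: flows [0=1,0=3,1=2,1->4,2=3] -> levels [8 7 8 8 7]
Step 4: flows [0->1,0=3,2->1,1=4,2=3] -> levels [7 9 7 8 7]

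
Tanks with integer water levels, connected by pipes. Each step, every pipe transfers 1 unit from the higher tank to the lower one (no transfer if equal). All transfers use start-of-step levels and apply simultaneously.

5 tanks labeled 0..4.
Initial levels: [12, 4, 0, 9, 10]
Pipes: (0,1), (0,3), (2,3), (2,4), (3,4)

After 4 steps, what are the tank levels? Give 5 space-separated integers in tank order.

Answer: 8 7 8 5 7

Derivation:
Step 1: flows [0->1,0->3,3->2,4->2,4->3] -> levels [10 5 2 10 8]
Step 2: flows [0->1,0=3,3->2,4->2,3->4] -> levels [9 6 4 8 8]
Step 3: flows [0->1,0->3,3->2,4->2,3=4] -> levels [7 7 6 8 7]
Step 4: flows [0=1,3->0,3->2,4->2,3->4] -> levels [8 7 8 5 7]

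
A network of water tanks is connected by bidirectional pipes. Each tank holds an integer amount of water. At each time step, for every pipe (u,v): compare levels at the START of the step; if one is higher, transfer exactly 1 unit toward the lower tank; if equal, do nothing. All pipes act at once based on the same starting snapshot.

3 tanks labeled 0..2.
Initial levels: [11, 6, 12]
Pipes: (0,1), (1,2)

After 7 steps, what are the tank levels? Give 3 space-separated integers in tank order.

Answer: 10 9 10

Derivation:
Step 1: flows [0->1,2->1] -> levels [10 8 11]
Step 2: flows [0->1,2->1] -> levels [9 10 10]
Step 3: flows [1->0,1=2] -> levels [10 9 10]
Step 4: flows [0->1,2->1] -> levels [9 11 9]
Step 5: flows [1->0,1->2] -> levels [10 9 10]
  -> period-2 cycle: step 5 state = step 3 state
  -> state at step 7: (7-3) mod 2 = 0, same as step 3 -> [10 9 10]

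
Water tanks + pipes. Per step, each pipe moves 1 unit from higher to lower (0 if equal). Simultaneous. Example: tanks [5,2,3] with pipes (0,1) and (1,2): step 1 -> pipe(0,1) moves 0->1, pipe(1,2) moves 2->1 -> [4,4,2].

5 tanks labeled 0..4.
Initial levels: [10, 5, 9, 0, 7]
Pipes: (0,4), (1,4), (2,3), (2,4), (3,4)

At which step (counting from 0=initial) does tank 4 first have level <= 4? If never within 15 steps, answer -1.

Step 1: flows [0->4,4->1,2->3,2->4,4->3] -> levels [9 6 7 2 7]
Step 2: flows [0->4,4->1,2->3,2=4,4->3] -> levels [8 7 6 4 6]
Step 3: flows [0->4,1->4,2->3,2=4,4->3] -> levels [7 6 5 6 7]
Step 4: flows [0=4,4->1,3->2,4->2,4->3] -> levels [7 7 7 6 4]
Tank 4 first reaches <=4 at step 4

Answer: 4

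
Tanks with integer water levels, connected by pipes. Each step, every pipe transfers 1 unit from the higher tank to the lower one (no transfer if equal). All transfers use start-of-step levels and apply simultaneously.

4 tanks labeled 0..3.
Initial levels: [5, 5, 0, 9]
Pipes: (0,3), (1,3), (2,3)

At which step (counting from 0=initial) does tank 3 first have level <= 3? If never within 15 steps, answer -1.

Step 1: flows [3->0,3->1,3->2] -> levels [6 6 1 6]
Step 2: flows [0=3,1=3,3->2] -> levels [6 6 2 5]
Step 3: flows [0->3,1->3,3->2] -> levels [5 5 3 6]
Step 4: flows [3->0,3->1,3->2] -> levels [6 6 4 3]
Tank 3 first reaches <=3 at step 4

Answer: 4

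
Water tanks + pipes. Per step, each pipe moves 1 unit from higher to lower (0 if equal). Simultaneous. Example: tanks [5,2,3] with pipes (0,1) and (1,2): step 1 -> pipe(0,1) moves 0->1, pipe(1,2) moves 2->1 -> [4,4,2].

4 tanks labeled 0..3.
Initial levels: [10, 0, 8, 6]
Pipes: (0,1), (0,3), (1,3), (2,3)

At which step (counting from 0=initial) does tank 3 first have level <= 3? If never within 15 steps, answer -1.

Answer: -1

Derivation:
Step 1: flows [0->1,0->3,3->1,2->3] -> levels [8 2 7 7]
Step 2: flows [0->1,0->3,3->1,2=3] -> levels [6 4 7 7]
Step 3: flows [0->1,3->0,3->1,2=3] -> levels [6 6 7 5]
Step 4: flows [0=1,0->3,1->3,2->3] -> levels [5 5 6 8]
Step 5: flows [0=1,3->0,3->1,3->2] -> levels [6 6 7 5]
  -> period-2 cycle (repeats step 3); tank 3 never drops to <=3
Tank 3 never reaches <=3 within 15 steps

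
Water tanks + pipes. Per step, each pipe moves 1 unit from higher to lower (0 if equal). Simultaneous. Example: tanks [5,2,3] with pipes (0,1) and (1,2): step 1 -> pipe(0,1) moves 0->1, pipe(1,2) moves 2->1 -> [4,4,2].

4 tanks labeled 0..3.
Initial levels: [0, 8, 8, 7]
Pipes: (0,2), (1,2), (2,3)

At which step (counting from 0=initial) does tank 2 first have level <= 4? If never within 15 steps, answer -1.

Step 1: flows [2->0,1=2,2->3] -> levels [1 8 6 8]
Step 2: flows [2->0,1->2,3->2] -> levels [2 7 7 7]
Step 3: flows [2->0,1=2,2=3] -> levels [3 7 6 7]
Step 4: flows [2->0,1->2,3->2] -> levels [4 6 7 6]
Step 5: flows [2->0,2->1,2->3] -> levels [5 7 4 7]
Tank 2 first reaches <=4 at step 5

Answer: 5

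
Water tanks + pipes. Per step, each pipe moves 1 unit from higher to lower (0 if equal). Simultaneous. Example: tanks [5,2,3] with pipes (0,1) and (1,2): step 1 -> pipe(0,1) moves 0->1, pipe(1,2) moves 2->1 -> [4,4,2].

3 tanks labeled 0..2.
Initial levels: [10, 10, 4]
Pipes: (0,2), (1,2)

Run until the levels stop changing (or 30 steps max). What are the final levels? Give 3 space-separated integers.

Step 1: flows [0->2,1->2] -> levels [9 9 6]
Step 2: flows [0->2,1->2] -> levels [8 8 8]
Step 3: flows [0=2,1=2] -> levels [8 8 8]
  -> stable (no change)

Answer: 8 8 8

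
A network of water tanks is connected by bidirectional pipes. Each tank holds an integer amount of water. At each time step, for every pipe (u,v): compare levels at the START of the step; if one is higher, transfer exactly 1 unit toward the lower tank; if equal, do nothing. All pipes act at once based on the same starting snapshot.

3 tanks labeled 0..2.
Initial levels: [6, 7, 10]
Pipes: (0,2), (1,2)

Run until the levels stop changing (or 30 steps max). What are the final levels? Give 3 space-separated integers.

Step 1: flows [2->0,2->1] -> levels [7 8 8]
Step 2: flows [2->0,1=2] -> levels [8 8 7]
Step 3: flows [0->2,1->2] -> levels [7 7 9]
Step 4: flows [2->0,2->1] -> levels [8 8 7]
  -> period-2 cycle: step 4 state = step 2 state; never stabilizes
  -> state at step 30: (30-2) mod 2 = 0, same as step 2 -> [8 8 7]

Answer: 8 8 7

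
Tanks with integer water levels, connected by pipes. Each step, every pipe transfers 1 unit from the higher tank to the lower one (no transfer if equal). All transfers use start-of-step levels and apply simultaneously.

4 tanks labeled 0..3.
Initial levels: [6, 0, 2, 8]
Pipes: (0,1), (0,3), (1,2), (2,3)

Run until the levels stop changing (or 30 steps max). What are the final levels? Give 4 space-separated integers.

Step 1: flows [0->1,3->0,2->1,3->2] -> levels [6 2 2 6]
Step 2: flows [0->1,0=3,1=2,3->2] -> levels [5 3 3 5]
Step 3: flows [0->1,0=3,1=2,3->2] -> levels [4 4 4 4]
Step 4: flows [0=1,0=3,1=2,2=3] -> levels [4 4 4 4]
  -> stable (no change)

Answer: 4 4 4 4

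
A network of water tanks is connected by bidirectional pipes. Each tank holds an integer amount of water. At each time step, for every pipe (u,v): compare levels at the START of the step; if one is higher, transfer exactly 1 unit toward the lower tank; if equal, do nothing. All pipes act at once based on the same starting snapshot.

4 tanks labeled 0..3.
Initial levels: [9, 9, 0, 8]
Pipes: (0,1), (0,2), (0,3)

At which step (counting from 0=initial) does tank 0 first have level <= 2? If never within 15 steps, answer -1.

Answer: -1

Derivation:
Step 1: flows [0=1,0->2,0->3] -> levels [7 9 1 9]
Step 2: flows [1->0,0->2,3->0] -> levels [8 8 2 8]
Step 3: flows [0=1,0->2,0=3] -> levels [7 8 3 8]
Step 4: flows [1->0,0->2,3->0] -> levels [8 7 4 7]
Step 5: flows [0->1,0->2,0->3] -> levels [5 8 5 8]
Step 6: flows [1->0,0=2,3->0] -> levels [7 7 5 7]
Step 7: flows [0=1,0->2,0=3] -> levels [6 7 6 7]
Step 8: flows [1->0,0=2,3->0] -> levels [8 6 6 6]
Step 9: flows [0->1,0->2,0->3] -> levels [5 7 7 7]
Step 10: flows [1->0,2->0,3->0] -> levels [8 6 6 6]
  -> period-2 cycle (repeats step 8); tank 0 never drops to <=2
Tank 0 never reaches <=2 within 15 steps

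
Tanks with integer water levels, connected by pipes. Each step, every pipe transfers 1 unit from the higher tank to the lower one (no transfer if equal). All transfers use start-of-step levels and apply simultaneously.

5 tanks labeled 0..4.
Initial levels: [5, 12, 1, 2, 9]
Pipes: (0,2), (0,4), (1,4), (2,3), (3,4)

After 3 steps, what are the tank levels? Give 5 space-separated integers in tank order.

Answer: 5 9 5 4 6

Derivation:
Step 1: flows [0->2,4->0,1->4,3->2,4->3] -> levels [5 11 3 2 8]
Step 2: flows [0->2,4->0,1->4,2->3,4->3] -> levels [5 10 3 4 7]
Step 3: flows [0->2,4->0,1->4,3->2,4->3] -> levels [5 9 5 4 6]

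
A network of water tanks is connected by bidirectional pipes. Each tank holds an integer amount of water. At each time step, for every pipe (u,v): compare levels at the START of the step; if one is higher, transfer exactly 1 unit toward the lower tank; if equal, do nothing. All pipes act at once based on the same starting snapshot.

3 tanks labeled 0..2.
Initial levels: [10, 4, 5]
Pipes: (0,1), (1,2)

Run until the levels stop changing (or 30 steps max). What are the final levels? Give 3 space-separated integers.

Answer: 6 7 6

Derivation:
Step 1: flows [0->1,2->1] -> levels [9 6 4]
Step 2: flows [0->1,1->2] -> levels [8 6 5]
Step 3: flows [0->1,1->2] -> levels [7 6 6]
Step 4: flows [0->1,1=2] -> levels [6 7 6]
Step 5: flows [1->0,1->2] -> levels [7 5 7]
Step 6: flows [0->1,2->1] -> levels [6 7 6]
  -> period-2 cycle: step 6 state = step 4 state; never stabilizes
  -> state at step 30: (30-4) mod 2 = 0, same as step 4 -> [6 7 6]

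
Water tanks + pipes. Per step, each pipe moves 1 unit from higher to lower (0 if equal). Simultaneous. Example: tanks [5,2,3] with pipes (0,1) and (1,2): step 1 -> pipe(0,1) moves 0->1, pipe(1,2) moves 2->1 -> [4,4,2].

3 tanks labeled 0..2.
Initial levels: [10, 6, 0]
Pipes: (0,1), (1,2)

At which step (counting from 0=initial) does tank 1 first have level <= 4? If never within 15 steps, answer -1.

Answer: 7

Derivation:
Step 1: flows [0->1,1->2] -> levels [9 6 1]
Step 2: flows [0->1,1->2] -> levels [8 6 2]
Step 3: flows [0->1,1->2] -> levels [7 6 3]
Step 4: flows [0->1,1->2] -> levels [6 6 4]
Step 5: flows [0=1,1->2] -> levels [6 5 5]
Step 6: flows [0->1,1=2] -> levels [5 6 5]
Step 7: flows [1->0,1->2] -> levels [6 4 6]
Tank 1 first reaches <=4 at step 7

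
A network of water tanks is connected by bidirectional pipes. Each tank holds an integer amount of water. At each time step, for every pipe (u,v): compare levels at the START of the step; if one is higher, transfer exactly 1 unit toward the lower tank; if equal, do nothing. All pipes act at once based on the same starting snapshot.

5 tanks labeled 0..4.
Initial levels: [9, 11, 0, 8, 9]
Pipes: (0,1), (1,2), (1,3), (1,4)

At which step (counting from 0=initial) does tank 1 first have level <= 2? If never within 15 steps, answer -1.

Answer: -1

Derivation:
Step 1: flows [1->0,1->2,1->3,1->4] -> levels [10 7 1 9 10]
Step 2: flows [0->1,1->2,3->1,4->1] -> levels [9 9 2 8 9]
Step 3: flows [0=1,1->2,1->3,1=4] -> levels [9 7 3 9 9]
Step 4: flows [0->1,1->2,3->1,4->1] -> levels [8 9 4 8 8]
Step 5: flows [1->0,1->2,1->3,1->4] -> levels [9 5 5 9 9]
Step 6: flows [0->1,1=2,3->1,4->1] -> levels [8 8 5 8 8]
Step 7: flows [0=1,1->2,1=3,1=4] -> levels [8 7 6 8 8]
Step 8: flows [0->1,1->2,3->1,4->1] -> levels [7 9 7 7 7]
Step 9: flows [1->0,1->2,1->3,1->4] -> levels [8 5 8 8 8]
Step 10: flows [0->1,2->1,3->1,4->1] -> levels [7 9 7 7 7]
  -> period-2 cycle (repeats step 8); tank 1 never drops to <=2
Tank 1 never reaches <=2 within 15 steps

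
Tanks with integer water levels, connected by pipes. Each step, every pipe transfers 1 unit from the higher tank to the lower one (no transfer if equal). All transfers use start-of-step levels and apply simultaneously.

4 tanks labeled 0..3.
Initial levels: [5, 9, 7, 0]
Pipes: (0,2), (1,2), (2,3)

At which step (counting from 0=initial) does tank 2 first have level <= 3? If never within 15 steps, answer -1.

Answer: 6

Derivation:
Step 1: flows [2->0,1->2,2->3] -> levels [6 8 6 1]
Step 2: flows [0=2,1->2,2->3] -> levels [6 7 6 2]
Step 3: flows [0=2,1->2,2->3] -> levels [6 6 6 3]
Step 4: flows [0=2,1=2,2->3] -> levels [6 6 5 4]
Step 5: flows [0->2,1->2,2->3] -> levels [5 5 6 5]
Step 6: flows [2->0,2->1,2->3] -> levels [6 6 3 6]
Tank 2 first reaches <=3 at step 6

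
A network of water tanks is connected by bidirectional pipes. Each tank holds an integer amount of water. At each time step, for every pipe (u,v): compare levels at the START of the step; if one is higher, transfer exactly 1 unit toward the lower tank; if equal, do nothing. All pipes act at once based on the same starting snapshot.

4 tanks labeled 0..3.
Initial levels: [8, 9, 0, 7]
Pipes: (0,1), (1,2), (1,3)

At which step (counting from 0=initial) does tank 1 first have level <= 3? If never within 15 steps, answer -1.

Step 1: flows [1->0,1->2,1->3] -> levels [9 6 1 8]
Step 2: flows [0->1,1->2,3->1] -> levels [8 7 2 7]
Step 3: flows [0->1,1->2,1=3] -> levels [7 7 3 7]
Step 4: flows [0=1,1->2,1=3] -> levels [7 6 4 7]
Step 5: flows [0->1,1->2,3->1] -> levels [6 7 5 6]
Step 6: flows [1->0,1->2,1->3] -> levels [7 4 6 7]
Step 7: flows [0->1,2->1,3->1] -> levels [6 7 5 6]
  -> period-2 cycle (repeats step 5); tank 1 never drops to <=3
Tank 1 never reaches <=3 within 15 steps

Answer: -1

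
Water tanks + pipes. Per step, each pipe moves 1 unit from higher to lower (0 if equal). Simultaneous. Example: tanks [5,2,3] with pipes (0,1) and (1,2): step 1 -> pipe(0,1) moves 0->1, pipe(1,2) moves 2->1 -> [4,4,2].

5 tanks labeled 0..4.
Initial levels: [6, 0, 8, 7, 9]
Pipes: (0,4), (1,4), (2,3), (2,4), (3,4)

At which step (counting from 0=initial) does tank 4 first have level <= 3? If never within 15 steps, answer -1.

Step 1: flows [4->0,4->1,2->3,4->2,4->3] -> levels [7 1 8 9 5]
Step 2: flows [0->4,4->1,3->2,2->4,3->4] -> levels [6 2 8 7 7]
Step 3: flows [4->0,4->1,2->3,2->4,3=4] -> levels [7 3 6 8 6]
Step 4: flows [0->4,4->1,3->2,2=4,3->4] -> levels [6 4 7 6 7]
Step 5: flows [4->0,4->1,2->3,2=4,4->3] -> levels [7 5 6 8 4]
Step 6: flows [0->4,1->4,3->2,2->4,3->4] -> levels [6 4 6 6 8]
Step 7: flows [4->0,4->1,2=3,4->2,4->3] -> levels [7 5 7 7 4]
Step 8: flows [0->4,1->4,2=3,2->4,3->4] -> levels [6 4 6 6 8]
  -> period-2 cycle (repeats step 6); tank 4 never drops to <=3
Tank 4 never reaches <=3 within 15 steps

Answer: -1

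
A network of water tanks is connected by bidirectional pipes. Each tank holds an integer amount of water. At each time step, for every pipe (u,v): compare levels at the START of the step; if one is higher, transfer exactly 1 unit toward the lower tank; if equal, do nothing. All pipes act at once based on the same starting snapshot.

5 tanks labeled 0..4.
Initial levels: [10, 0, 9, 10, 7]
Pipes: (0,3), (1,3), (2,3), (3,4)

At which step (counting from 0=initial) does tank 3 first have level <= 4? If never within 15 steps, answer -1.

Step 1: flows [0=3,3->1,3->2,3->4] -> levels [10 1 10 7 8]
Step 2: flows [0->3,3->1,2->3,4->3] -> levels [9 2 9 9 7]
Step 3: flows [0=3,3->1,2=3,3->4] -> levels [9 3 9 7 8]
Step 4: flows [0->3,3->1,2->3,4->3] -> levels [8 4 8 9 7]
Step 5: flows [3->0,3->1,3->2,3->4] -> levels [9 5 9 5 8]
Step 6: flows [0->3,1=3,2->3,4->3] -> levels [8 5 8 8 7]
Step 7: flows [0=3,3->1,2=3,3->4] -> levels [8 6 8 6 8]
Step 8: flows [0->3,1=3,2->3,4->3] -> levels [7 6 7 9 7]
Step 9: flows [3->0,3->1,3->2,3->4] -> levels [8 7 8 5 8]
Step 10: flows [0->3,1->3,2->3,4->3] -> levels [7 6 7 9 7]
  -> period-2 cycle (repeats step 8); tank 3 never drops to <=4
Tank 3 never reaches <=4 within 15 steps

Answer: -1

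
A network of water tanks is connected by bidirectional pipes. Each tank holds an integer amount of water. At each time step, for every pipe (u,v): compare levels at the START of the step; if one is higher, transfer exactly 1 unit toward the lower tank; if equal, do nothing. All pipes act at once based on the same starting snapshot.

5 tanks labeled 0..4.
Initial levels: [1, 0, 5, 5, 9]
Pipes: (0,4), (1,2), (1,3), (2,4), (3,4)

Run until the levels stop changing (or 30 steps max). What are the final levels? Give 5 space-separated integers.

Answer: 4 4 5 5 2

Derivation:
Step 1: flows [4->0,2->1,3->1,4->2,4->3] -> levels [2 2 5 5 6]
Step 2: flows [4->0,2->1,3->1,4->2,4->3] -> levels [3 4 5 5 3]
Step 3: flows [0=4,2->1,3->1,2->4,3->4] -> levels [3 6 3 3 5]
Step 4: flows [4->0,1->2,1->3,4->2,4->3] -> levels [4 4 5 5 2]
Step 5: flows [0->4,2->1,3->1,2->4,3->4] -> levels [3 6 3 3 5]
  -> period-2 cycle: step 5 state = step 3 state; never stabilizes
  -> state at step 30: (30-3) mod 2 = 1, same as step 4 -> [4 4 5 5 2]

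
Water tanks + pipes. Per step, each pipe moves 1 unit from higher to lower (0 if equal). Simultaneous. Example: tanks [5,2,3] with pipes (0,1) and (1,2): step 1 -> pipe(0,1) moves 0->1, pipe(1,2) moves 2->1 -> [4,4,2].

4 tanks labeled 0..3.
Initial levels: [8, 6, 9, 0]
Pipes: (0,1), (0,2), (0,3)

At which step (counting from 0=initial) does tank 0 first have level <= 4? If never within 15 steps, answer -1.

Step 1: flows [0->1,2->0,0->3] -> levels [7 7 8 1]
Step 2: flows [0=1,2->0,0->3] -> levels [7 7 7 2]
Step 3: flows [0=1,0=2,0->3] -> levels [6 7 7 3]
Step 4: flows [1->0,2->0,0->3] -> levels [7 6 6 4]
Step 5: flows [0->1,0->2,0->3] -> levels [4 7 7 5]
Tank 0 first reaches <=4 at step 5

Answer: 5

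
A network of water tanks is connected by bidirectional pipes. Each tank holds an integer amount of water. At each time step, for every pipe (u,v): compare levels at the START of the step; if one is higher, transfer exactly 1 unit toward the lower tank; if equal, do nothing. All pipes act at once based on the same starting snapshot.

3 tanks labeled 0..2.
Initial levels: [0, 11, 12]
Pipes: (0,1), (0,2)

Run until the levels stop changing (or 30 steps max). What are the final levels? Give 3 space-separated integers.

Step 1: flows [1->0,2->0] -> levels [2 10 11]
Step 2: flows [1->0,2->0] -> levels [4 9 10]
Step 3: flows [1->0,2->0] -> levels [6 8 9]
Step 4: flows [1->0,2->0] -> levels [8 7 8]
Step 5: flows [0->1,0=2] -> levels [7 8 8]
Step 6: flows [1->0,2->0] -> levels [9 7 7]
Step 7: flows [0->1,0->2] -> levels [7 8 8]
  -> period-2 cycle: step 7 state = step 5 state; never stabilizes
  -> state at step 30: (30-5) mod 2 = 1, same as step 6 -> [9 7 7]

Answer: 9 7 7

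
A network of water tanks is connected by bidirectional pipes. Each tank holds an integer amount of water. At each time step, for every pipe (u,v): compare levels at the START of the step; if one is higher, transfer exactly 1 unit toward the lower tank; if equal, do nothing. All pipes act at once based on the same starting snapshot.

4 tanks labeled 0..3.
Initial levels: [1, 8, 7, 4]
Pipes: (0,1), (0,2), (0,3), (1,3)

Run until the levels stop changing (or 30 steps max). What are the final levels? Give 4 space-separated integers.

Step 1: flows [1->0,2->0,3->0,1->3] -> levels [4 6 6 4]
Step 2: flows [1->0,2->0,0=3,1->3] -> levels [6 4 5 5]
Step 3: flows [0->1,0->2,0->3,3->1] -> levels [3 6 6 5]
Step 4: flows [1->0,2->0,3->0,1->3] -> levels [6 4 5 5]
  -> period-2 cycle: step 4 state = step 2 state; never stabilizes
  -> state at step 30: (30-2) mod 2 = 0, same as step 2 -> [6 4 5 5]

Answer: 6 4 5 5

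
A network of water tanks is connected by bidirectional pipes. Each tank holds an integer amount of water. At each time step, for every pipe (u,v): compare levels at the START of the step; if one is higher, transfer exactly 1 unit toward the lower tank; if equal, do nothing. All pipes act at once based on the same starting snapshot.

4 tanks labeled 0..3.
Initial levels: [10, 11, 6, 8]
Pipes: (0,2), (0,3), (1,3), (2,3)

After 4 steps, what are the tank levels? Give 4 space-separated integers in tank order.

Answer: 9 9 9 8

Derivation:
Step 1: flows [0->2,0->3,1->3,3->2] -> levels [8 10 8 9]
Step 2: flows [0=2,3->0,1->3,3->2] -> levels [9 9 9 8]
Step 3: flows [0=2,0->3,1->3,2->3] -> levels [8 8 8 11]
Step 4: flows [0=2,3->0,3->1,3->2] -> levels [9 9 9 8]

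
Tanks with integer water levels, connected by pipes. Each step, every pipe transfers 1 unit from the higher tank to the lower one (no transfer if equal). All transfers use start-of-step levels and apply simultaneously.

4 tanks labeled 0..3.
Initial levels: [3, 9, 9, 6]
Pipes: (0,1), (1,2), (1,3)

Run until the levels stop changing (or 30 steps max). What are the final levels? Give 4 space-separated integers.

Step 1: flows [1->0,1=2,1->3] -> levels [4 7 9 7]
Step 2: flows [1->0,2->1,1=3] -> levels [5 7 8 7]
Step 3: flows [1->0,2->1,1=3] -> levels [6 7 7 7]
Step 4: flows [1->0,1=2,1=3] -> levels [7 6 7 7]
Step 5: flows [0->1,2->1,3->1] -> levels [6 9 6 6]
Step 6: flows [1->0,1->2,1->3] -> levels [7 6 7 7]
  -> period-2 cycle: step 6 state = step 4 state; never stabilizes
  -> state at step 30: (30-4) mod 2 = 0, same as step 4 -> [7 6 7 7]

Answer: 7 6 7 7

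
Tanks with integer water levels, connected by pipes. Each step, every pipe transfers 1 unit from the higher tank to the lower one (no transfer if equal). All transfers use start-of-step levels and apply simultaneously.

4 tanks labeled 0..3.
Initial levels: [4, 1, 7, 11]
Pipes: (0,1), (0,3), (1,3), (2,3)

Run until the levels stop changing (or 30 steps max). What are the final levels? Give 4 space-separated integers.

Answer: 5 5 6 7

Derivation:
Step 1: flows [0->1,3->0,3->1,3->2] -> levels [4 3 8 8]
Step 2: flows [0->1,3->0,3->1,2=3] -> levels [4 5 8 6]
Step 3: flows [1->0,3->0,3->1,2->3] -> levels [6 5 7 5]
Step 4: flows [0->1,0->3,1=3,2->3] -> levels [4 6 6 7]
Step 5: flows [1->0,3->0,3->1,3->2] -> levels [6 6 7 4]
Step 6: flows [0=1,0->3,1->3,2->3] -> levels [5 5 6 7]
Step 7: flows [0=1,3->0,3->1,3->2] -> levels [6 6 7 4]
  -> period-2 cycle: step 7 state = step 5 state; never stabilizes
  -> state at step 30: (30-5) mod 2 = 1, same as step 6 -> [5 5 6 7]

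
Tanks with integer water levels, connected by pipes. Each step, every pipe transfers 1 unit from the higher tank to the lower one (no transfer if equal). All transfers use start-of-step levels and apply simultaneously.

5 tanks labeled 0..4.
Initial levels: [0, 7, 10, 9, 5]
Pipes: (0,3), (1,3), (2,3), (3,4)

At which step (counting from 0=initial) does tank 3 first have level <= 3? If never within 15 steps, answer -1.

Step 1: flows [3->0,3->1,2->3,3->4] -> levels [1 8 9 7 6]
Step 2: flows [3->0,1->3,2->3,3->4] -> levels [2 7 8 7 7]
Step 3: flows [3->0,1=3,2->3,3=4] -> levels [3 7 7 7 7]
Step 4: flows [3->0,1=3,2=3,3=4] -> levels [4 7 7 6 7]
Step 5: flows [3->0,1->3,2->3,4->3] -> levels [5 6 6 8 6]
Step 6: flows [3->0,3->1,3->2,3->4] -> levels [6 7 7 4 7]
Step 7: flows [0->3,1->3,2->3,4->3] -> levels [5 6 6 8 6]
  -> period-2 cycle (repeats step 5); tank 3 never drops to <=3
Tank 3 never reaches <=3 within 15 steps

Answer: -1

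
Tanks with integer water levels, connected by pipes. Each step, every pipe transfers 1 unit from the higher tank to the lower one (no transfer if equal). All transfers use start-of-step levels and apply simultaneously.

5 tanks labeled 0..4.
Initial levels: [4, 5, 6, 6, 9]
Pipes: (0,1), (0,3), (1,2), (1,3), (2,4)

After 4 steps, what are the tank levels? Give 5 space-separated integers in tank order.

Step 1: flows [1->0,3->0,2->1,3->1,4->2] -> levels [6 6 6 4 8]
Step 2: flows [0=1,0->3,1=2,1->3,4->2] -> levels [5 5 7 6 7]
Step 3: flows [0=1,3->0,2->1,3->1,2=4] -> levels [6 7 6 4 7]
Step 4: flows [1->0,0->3,1->2,1->3,4->2] -> levels [6 4 8 6 6]

Answer: 6 4 8 6 6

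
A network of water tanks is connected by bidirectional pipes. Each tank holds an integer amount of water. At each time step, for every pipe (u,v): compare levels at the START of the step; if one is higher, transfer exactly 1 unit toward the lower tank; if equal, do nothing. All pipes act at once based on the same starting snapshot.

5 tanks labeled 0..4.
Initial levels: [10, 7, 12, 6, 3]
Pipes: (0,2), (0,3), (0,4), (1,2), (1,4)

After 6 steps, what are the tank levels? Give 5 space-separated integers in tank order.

Answer: 9 8 7 7 7

Derivation:
Step 1: flows [2->0,0->3,0->4,2->1,1->4] -> levels [9 7 10 7 5]
Step 2: flows [2->0,0->3,0->4,2->1,1->4] -> levels [8 7 8 8 7]
Step 3: flows [0=2,0=3,0->4,2->1,1=4] -> levels [7 8 7 8 8]
Step 4: flows [0=2,3->0,4->0,1->2,1=4] -> levels [9 7 8 7 7]
Step 5: flows [0->2,0->3,0->4,2->1,1=4] -> levels [6 8 8 8 8]
Step 6: flows [2->0,3->0,4->0,1=2,1=4] -> levels [9 8 7 7 7]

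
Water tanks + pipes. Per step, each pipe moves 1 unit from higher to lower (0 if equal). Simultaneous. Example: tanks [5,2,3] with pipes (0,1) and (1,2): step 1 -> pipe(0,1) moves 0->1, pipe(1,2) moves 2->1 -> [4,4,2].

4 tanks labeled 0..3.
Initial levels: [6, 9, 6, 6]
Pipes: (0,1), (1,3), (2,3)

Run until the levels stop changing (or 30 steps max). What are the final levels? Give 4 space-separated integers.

Step 1: flows [1->0,1->3,2=3] -> levels [7 7 6 7]
Step 2: flows [0=1,1=3,3->2] -> levels [7 7 7 6]
Step 3: flows [0=1,1->3,2->3] -> levels [7 6 6 8]
Step 4: flows [0->1,3->1,3->2] -> levels [6 8 7 6]
Step 5: flows [1->0,1->3,2->3] -> levels [7 6 6 8]
  -> period-2 cycle: step 5 state = step 3 state; never stabilizes
  -> state at step 30: (30-3) mod 2 = 1, same as step 4 -> [6 8 7 6]

Answer: 6 8 7 6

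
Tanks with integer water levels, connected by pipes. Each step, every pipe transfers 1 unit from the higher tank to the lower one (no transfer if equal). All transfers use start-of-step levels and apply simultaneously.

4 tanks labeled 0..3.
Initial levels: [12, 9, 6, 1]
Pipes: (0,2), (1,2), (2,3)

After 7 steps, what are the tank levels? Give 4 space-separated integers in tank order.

Step 1: flows [0->2,1->2,2->3] -> levels [11 8 7 2]
Step 2: flows [0->2,1->2,2->3] -> levels [10 7 8 3]
Step 3: flows [0->2,2->1,2->3] -> levels [9 8 7 4]
Step 4: flows [0->2,1->2,2->3] -> levels [8 7 8 5]
Step 5: flows [0=2,2->1,2->3] -> levels [8 8 6 6]
Step 6: flows [0->2,1->2,2=3] -> levels [7 7 8 6]
Step 7: flows [2->0,2->1,2->3] -> levels [8 8 5 7]

Answer: 8 8 5 7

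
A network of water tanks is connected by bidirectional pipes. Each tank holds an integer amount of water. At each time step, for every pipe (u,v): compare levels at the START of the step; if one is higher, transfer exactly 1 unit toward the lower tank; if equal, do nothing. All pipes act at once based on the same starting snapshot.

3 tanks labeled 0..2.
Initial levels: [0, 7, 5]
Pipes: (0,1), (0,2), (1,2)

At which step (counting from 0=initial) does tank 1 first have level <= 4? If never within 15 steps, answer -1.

Answer: 2

Derivation:
Step 1: flows [1->0,2->0,1->2] -> levels [2 5 5]
Step 2: flows [1->0,2->0,1=2] -> levels [4 4 4]
Tank 1 first reaches <=4 at step 2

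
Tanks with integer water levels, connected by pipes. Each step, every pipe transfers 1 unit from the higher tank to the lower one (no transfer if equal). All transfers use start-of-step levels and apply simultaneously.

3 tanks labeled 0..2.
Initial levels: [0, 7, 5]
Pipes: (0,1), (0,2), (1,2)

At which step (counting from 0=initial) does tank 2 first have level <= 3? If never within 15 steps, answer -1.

Step 1: flows [1->0,2->0,1->2] -> levels [2 5 5]
Step 2: flows [1->0,2->0,1=2] -> levels [4 4 4]
Step 3: flows [0=1,0=2,1=2] -> levels [4 4 4]
  -> stable; tank 2 stays at 4 > 3
Tank 2 never reaches <=3 within 15 steps

Answer: -1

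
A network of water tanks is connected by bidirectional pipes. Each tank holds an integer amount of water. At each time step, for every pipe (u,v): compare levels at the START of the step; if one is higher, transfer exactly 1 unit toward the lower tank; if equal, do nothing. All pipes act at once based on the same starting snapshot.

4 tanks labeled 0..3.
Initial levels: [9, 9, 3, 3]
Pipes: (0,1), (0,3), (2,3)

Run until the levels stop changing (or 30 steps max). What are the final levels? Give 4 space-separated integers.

Step 1: flows [0=1,0->3,2=3] -> levels [8 9 3 4]
Step 2: flows [1->0,0->3,3->2] -> levels [8 8 4 4]
Step 3: flows [0=1,0->3,2=3] -> levels [7 8 4 5]
Step 4: flows [1->0,0->3,3->2] -> levels [7 7 5 5]
Step 5: flows [0=1,0->3,2=3] -> levels [6 7 5 6]
Step 6: flows [1->0,0=3,3->2] -> levels [7 6 6 5]
Step 7: flows [0->1,0->3,2->3] -> levels [5 7 5 7]
Step 8: flows [1->0,3->0,3->2] -> levels [7 6 6 5]
  -> period-2 cycle: step 8 state = step 6 state; never stabilizes
  -> state at step 30: (30-6) mod 2 = 0, same as step 6 -> [7 6 6 5]

Answer: 7 6 6 5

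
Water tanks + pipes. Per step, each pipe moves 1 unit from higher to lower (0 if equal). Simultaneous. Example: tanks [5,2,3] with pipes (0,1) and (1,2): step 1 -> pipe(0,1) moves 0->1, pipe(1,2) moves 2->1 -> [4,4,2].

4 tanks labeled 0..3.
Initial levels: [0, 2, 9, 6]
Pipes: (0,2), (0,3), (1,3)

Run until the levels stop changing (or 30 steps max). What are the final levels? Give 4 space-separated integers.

Step 1: flows [2->0,3->0,3->1] -> levels [2 3 8 4]
Step 2: flows [2->0,3->0,3->1] -> levels [4 4 7 2]
Step 3: flows [2->0,0->3,1->3] -> levels [4 3 6 4]
Step 4: flows [2->0,0=3,3->1] -> levels [5 4 5 3]
Step 5: flows [0=2,0->3,1->3] -> levels [4 3 5 5]
Step 6: flows [2->0,3->0,3->1] -> levels [6 4 4 3]
Step 7: flows [0->2,0->3,1->3] -> levels [4 3 5 5]
  -> period-2 cycle: step 7 state = step 5 state; never stabilizes
  -> state at step 30: (30-5) mod 2 = 1, same as step 6 -> [6 4 4 3]

Answer: 6 4 4 3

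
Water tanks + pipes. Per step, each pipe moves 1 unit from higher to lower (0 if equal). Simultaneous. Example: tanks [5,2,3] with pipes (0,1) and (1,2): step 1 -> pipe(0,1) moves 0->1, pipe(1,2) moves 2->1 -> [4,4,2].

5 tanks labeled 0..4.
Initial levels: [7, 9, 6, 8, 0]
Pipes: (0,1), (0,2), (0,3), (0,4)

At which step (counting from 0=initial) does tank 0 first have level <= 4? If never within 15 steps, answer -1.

Step 1: flows [1->0,0->2,3->0,0->4] -> levels [7 8 7 7 1]
Step 2: flows [1->0,0=2,0=3,0->4] -> levels [7 7 7 7 2]
Step 3: flows [0=1,0=2,0=3,0->4] -> levels [6 7 7 7 3]
Step 4: flows [1->0,2->0,3->0,0->4] -> levels [8 6 6 6 4]
Step 5: flows [0->1,0->2,0->3,0->4] -> levels [4 7 7 7 5]
Tank 0 first reaches <=4 at step 5

Answer: 5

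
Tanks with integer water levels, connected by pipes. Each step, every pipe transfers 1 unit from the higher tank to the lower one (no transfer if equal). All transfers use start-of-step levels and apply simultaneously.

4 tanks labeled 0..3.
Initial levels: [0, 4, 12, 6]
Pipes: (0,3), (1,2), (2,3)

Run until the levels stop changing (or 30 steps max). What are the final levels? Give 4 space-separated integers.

Answer: 6 5 7 4

Derivation:
Step 1: flows [3->0,2->1,2->3] -> levels [1 5 10 6]
Step 2: flows [3->0,2->1,2->3] -> levels [2 6 8 6]
Step 3: flows [3->0,2->1,2->3] -> levels [3 7 6 6]
Step 4: flows [3->0,1->2,2=3] -> levels [4 6 7 5]
Step 5: flows [3->0,2->1,2->3] -> levels [5 7 5 5]
Step 6: flows [0=3,1->2,2=3] -> levels [5 6 6 5]
Step 7: flows [0=3,1=2,2->3] -> levels [5 6 5 6]
Step 8: flows [3->0,1->2,3->2] -> levels [6 5 7 4]
Step 9: flows [0->3,2->1,2->3] -> levels [5 6 5 6]
  -> period-2 cycle: step 9 state = step 7 state; never stabilizes
  -> state at step 30: (30-7) mod 2 = 1, same as step 8 -> [6 5 7 4]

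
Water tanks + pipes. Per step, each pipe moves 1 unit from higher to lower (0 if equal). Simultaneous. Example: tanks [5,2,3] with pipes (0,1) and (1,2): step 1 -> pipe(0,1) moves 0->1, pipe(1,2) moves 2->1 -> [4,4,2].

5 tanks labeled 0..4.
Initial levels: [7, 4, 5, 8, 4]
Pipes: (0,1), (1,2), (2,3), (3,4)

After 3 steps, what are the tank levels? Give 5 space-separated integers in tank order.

Step 1: flows [0->1,2->1,3->2,3->4] -> levels [6 6 5 6 5]
Step 2: flows [0=1,1->2,3->2,3->4] -> levels [6 5 7 4 6]
Step 3: flows [0->1,2->1,2->3,4->3] -> levels [5 7 5 6 5]

Answer: 5 7 5 6 5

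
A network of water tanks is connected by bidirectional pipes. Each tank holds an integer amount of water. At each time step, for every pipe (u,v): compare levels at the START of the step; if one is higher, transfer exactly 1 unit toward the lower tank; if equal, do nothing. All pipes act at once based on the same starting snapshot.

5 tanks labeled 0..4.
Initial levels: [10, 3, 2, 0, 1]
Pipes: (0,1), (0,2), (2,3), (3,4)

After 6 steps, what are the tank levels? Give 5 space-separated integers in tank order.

Step 1: flows [0->1,0->2,2->3,4->3] -> levels [8 4 2 2 0]
Step 2: flows [0->1,0->2,2=3,3->4] -> levels [6 5 3 1 1]
Step 3: flows [0->1,0->2,2->3,3=4] -> levels [4 6 3 2 1]
Step 4: flows [1->0,0->2,2->3,3->4] -> levels [4 5 3 2 2]
Step 5: flows [1->0,0->2,2->3,3=4] -> levels [4 4 3 3 2]
Step 6: flows [0=1,0->2,2=3,3->4] -> levels [3 4 4 2 3]

Answer: 3 4 4 2 3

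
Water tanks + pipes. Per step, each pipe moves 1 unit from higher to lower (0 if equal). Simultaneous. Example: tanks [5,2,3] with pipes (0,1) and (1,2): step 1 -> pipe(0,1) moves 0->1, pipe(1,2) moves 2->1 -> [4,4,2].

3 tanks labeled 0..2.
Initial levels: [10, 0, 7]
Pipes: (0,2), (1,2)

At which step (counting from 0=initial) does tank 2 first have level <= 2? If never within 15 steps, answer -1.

Step 1: flows [0->2,2->1] -> levels [9 1 7]
Step 2: flows [0->2,2->1] -> levels [8 2 7]
Step 3: flows [0->2,2->1] -> levels [7 3 7]
Step 4: flows [0=2,2->1] -> levels [7 4 6]
Step 5: flows [0->2,2->1] -> levels [6 5 6]
Step 6: flows [0=2,2->1] -> levels [6 6 5]
Step 7: flows [0->2,1->2] -> levels [5 5 7]
Step 8: flows [2->0,2->1] -> levels [6 6 5]
  -> period-2 cycle (repeats step 6); tank 2 never drops to <=2
Tank 2 never reaches <=2 within 15 steps

Answer: -1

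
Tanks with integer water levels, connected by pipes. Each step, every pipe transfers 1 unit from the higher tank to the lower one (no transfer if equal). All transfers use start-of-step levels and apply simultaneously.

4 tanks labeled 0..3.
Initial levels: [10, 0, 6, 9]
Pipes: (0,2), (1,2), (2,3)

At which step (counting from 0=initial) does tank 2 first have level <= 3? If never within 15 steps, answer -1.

Answer: -1

Derivation:
Step 1: flows [0->2,2->1,3->2] -> levels [9 1 7 8]
Step 2: flows [0->2,2->1,3->2] -> levels [8 2 8 7]
Step 3: flows [0=2,2->1,2->3] -> levels [8 3 6 8]
Step 4: flows [0->2,2->1,3->2] -> levels [7 4 7 7]
Step 5: flows [0=2,2->1,2=3] -> levels [7 5 6 7]
Step 6: flows [0->2,2->1,3->2] -> levels [6 6 7 6]
Step 7: flows [2->0,2->1,2->3] -> levels [7 7 4 7]
Step 8: flows [0->2,1->2,3->2] -> levels [6 6 7 6]
  -> period-2 cycle (repeats step 6); tank 2 never drops to <=3
Tank 2 never reaches <=3 within 15 steps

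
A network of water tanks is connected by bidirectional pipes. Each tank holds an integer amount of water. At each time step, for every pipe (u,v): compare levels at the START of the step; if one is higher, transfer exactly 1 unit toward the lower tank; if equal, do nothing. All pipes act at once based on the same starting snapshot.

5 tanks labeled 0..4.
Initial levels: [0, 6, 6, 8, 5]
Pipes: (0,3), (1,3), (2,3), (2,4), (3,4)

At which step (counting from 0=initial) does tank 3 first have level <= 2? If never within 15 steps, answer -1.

Answer: 5

Derivation:
Step 1: flows [3->0,3->1,3->2,2->4,3->4] -> levels [1 7 6 4 7]
Step 2: flows [3->0,1->3,2->3,4->2,4->3] -> levels [2 6 6 6 5]
Step 3: flows [3->0,1=3,2=3,2->4,3->4] -> levels [3 6 5 4 7]
Step 4: flows [3->0,1->3,2->3,4->2,4->3] -> levels [4 5 5 6 5]
Step 5: flows [3->0,3->1,3->2,2=4,3->4] -> levels [5 6 6 2 6]
Tank 3 first reaches <=2 at step 5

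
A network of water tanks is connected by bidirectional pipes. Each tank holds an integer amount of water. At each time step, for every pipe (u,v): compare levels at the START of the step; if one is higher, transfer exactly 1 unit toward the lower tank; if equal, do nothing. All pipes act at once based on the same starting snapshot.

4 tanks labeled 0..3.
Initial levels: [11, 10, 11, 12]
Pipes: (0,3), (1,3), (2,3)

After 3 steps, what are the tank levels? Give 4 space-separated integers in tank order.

Answer: 12 11 12 9

Derivation:
Step 1: flows [3->0,3->1,3->2] -> levels [12 11 12 9]
Step 2: flows [0->3,1->3,2->3] -> levels [11 10 11 12]
  -> period-2 cycle: step 2 state = step 0 state
  -> state at step 3: (3-0) mod 2 = 1, same as step 1 -> [12 11 12 9]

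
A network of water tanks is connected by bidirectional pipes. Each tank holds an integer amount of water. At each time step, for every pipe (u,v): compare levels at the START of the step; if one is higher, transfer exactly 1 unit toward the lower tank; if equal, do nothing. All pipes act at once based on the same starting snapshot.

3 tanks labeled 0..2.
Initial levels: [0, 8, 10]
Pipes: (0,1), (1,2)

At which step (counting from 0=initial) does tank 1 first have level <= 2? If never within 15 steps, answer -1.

Step 1: flows [1->0,2->1] -> levels [1 8 9]
Step 2: flows [1->0,2->1] -> levels [2 8 8]
Step 3: flows [1->0,1=2] -> levels [3 7 8]
Step 4: flows [1->0,2->1] -> levels [4 7 7]
Step 5: flows [1->0,1=2] -> levels [5 6 7]
Step 6: flows [1->0,2->1] -> levels [6 6 6]
Step 7: flows [0=1,1=2] -> levels [6 6 6]
  -> stable; tank 1 stays at 6 > 2
Tank 1 never reaches <=2 within 15 steps

Answer: -1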